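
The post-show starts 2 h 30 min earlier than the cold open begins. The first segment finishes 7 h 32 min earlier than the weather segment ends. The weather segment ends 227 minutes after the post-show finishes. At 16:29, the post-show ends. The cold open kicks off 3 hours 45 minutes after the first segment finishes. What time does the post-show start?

13:59

The weather segment ends at 16:29 + 227 min = 20:16.
The first segment ends at 20:16 − 452 min = 12:44.
The cold open starts at 12:44 + 225 min = 16:29.
The post-show starts at 16:29 − 150 min = 13:59.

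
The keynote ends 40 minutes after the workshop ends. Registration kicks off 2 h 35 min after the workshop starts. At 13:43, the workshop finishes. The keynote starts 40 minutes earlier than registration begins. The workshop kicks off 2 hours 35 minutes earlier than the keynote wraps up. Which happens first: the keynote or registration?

The keynote ends at 13:43 + 40 min = 14:23.
The workshop starts at 14:23 − 155 min = 11:48.
Registration starts at 11:48 + 155 min = 14:23.
The keynote starts at 14:23 − 40 min = 13:43.
The keynote starts at 13:43 and registration starts at 14:23, so the keynote is first.

the keynote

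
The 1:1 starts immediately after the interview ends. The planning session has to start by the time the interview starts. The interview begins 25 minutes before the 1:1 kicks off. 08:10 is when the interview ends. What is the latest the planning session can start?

07:45

The 1:1 starts at 08:10.
The interview starts at 08:10 − 25 min = 07:45.
The planning session is bounded by the interview, so the latest it can start is 07:45.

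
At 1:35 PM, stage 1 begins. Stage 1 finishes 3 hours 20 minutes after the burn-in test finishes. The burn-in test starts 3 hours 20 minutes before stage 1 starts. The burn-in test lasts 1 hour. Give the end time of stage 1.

2:35 PM

The burn-in test starts at 1:35 PM − 200 min = 10:15 AM.
The burn-in test ends at 10:15 AM + 60 min = 11:15 AM.
Stage 1 ends at 11:15 AM + 200 min = 2:35 PM.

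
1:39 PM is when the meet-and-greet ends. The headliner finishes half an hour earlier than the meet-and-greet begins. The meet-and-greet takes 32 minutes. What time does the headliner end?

12:37 PM

The meet-and-greet starts at 1:39 PM − 32 min = 1:07 PM.
The headliner ends at 1:07 PM − 30 min = 12:37 PM.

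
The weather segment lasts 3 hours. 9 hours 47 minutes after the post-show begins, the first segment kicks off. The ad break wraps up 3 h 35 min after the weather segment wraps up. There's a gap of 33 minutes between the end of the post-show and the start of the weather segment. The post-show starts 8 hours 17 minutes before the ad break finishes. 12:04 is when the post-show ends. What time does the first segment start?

The weather segment starts at 12:04 + 33 min = 12:37.
The weather segment ends at 12:37 + 180 min = 15:37.
The ad break ends at 15:37 + 215 min = 19:12.
The post-show starts at 19:12 − 497 min = 10:55.
The first segment starts at 10:55 + 587 min = 20:42.

20:42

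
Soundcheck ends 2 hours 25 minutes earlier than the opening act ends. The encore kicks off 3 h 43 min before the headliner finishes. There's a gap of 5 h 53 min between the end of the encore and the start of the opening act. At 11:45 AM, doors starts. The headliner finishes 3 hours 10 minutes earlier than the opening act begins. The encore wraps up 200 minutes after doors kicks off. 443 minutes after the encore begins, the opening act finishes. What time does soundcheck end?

The encore ends at 11:45 AM + 200 min = 3:05 PM.
The opening act starts at 3:05 PM + 353 min = 8:58 PM.
The headliner ends at 8:58 PM − 190 min = 5:48 PM.
The encore starts at 5:48 PM − 223 min = 2:05 PM.
The opening act ends at 2:05 PM + 443 min = 9:28 PM.
Soundcheck ends at 9:28 PM − 145 min = 7:03 PM.

7:03 PM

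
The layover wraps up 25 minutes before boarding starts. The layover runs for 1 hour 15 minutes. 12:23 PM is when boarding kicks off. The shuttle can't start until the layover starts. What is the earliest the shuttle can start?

10:43 AM

The layover ends at 12:23 PM − 25 min = 11:58 AM.
The layover starts at 11:58 AM − 75 min = 10:43 AM.
The shuttle is bounded by the layover, so the earliest it can start is 10:43 AM.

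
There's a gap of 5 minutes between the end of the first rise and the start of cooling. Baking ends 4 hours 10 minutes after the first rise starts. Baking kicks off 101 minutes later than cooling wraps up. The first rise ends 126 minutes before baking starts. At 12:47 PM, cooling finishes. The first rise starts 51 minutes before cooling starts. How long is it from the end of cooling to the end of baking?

Baking starts at 12:47 PM + 101 min = 2:28 PM.
The first rise ends at 2:28 PM − 126 min = 12:22 PM.
Cooling starts at 12:22 PM + 5 min = 12:27 PM.
The first rise starts at 12:27 PM − 51 min = 11:36 AM.
Baking ends at 11:36 AM + 250 min = 3:46 PM.
From 12:47 PM to 3:46 PM is 2 h 59 min.

2 h 59 min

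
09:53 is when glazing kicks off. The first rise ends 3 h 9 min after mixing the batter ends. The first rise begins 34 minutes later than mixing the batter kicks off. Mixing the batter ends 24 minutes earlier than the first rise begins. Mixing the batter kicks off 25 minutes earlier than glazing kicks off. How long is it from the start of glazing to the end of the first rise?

2 hours 54 minutes

Mixing the batter starts at 09:53 − 25 min = 09:28.
The first rise starts at 09:28 + 34 min = 10:02.
Mixing the batter ends at 10:02 − 24 min = 09:38.
The first rise ends at 09:38 + 189 min = 12:47.
From 09:53 to 12:47 is 2 hours 54 minutes.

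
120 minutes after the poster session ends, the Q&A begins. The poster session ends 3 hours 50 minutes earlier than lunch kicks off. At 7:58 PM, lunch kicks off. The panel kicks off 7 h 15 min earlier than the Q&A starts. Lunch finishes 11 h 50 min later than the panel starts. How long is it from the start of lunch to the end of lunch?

The poster session ends at 7:58 PM − 230 min = 4:08 PM.
The Q&A starts at 4:08 PM + 120 min = 6:08 PM.
The panel starts at 6:08 PM − 435 min = 10:53 AM.
Lunch ends at 10:53 AM + 710 min = 10:43 PM.
From 7:58 PM to 10:43 PM is 165 minutes.

165 minutes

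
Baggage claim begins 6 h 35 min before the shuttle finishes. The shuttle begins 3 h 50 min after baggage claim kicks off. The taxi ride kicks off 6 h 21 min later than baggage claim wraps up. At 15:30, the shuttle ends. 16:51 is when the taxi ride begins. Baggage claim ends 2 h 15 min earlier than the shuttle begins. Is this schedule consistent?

Yes

Baggage claim starts at 15:30 − 395 min = 08:55.
The shuttle starts at 08:55 + 230 min = 12:45.
Baggage claim ends at 12:45 − 135 min = 10:30.
The taxi ride starts at 10:30 + 381 min = 16:51.
That matches the stated 16:51, so the schedule is consistent.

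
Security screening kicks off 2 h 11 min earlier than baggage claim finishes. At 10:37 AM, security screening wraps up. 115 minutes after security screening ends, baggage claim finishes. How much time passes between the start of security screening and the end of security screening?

Baggage claim ends at 10:37 AM + 115 min = 12:32 PM.
Security screening starts at 12:32 PM − 131 min = 10:21 AM.
From 10:21 AM to 10:37 AM is 16 minutes.

16 minutes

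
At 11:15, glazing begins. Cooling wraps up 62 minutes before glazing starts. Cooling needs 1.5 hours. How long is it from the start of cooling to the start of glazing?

Cooling ends at 11:15 − 62 min = 10:13.
Cooling starts at 10:13 − 90 min = 08:43.
From 08:43 to 11:15 is 152 minutes.

152 minutes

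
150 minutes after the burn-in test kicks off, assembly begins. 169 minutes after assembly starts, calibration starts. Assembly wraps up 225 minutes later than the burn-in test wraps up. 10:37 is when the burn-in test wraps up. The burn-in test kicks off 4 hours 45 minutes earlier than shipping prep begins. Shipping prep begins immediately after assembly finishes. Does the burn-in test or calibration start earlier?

Assembly ends at 10:37 + 225 min = 14:22.
So shipping prep starts at 14:22.
The burn-in test starts at 14:22 − 285 min = 09:37.
Assembly starts at 09:37 + 150 min = 12:07.
Calibration starts at 12:07 + 169 min = 14:56.
The burn-in test starts at 09:37 and calibration starts at 14:56, so the burn-in test is first.

the burn-in test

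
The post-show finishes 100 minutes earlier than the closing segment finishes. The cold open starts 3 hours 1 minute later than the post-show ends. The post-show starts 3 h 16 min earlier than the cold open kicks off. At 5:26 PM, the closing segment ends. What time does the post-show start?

3:31 PM

The post-show ends at 5:26 PM − 100 min = 3:46 PM.
The cold open starts at 3:46 PM + 181 min = 6:47 PM.
The post-show starts at 6:47 PM − 196 min = 3:31 PM.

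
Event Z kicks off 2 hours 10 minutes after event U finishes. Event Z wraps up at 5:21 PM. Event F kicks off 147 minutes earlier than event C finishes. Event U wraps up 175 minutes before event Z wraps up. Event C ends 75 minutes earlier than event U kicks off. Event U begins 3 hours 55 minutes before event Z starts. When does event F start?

Event U ends at 5:21 PM − 175 min = 2:26 PM.
Event Z starts at 2:26 PM + 130 min = 4:36 PM.
Event U starts at 4:36 PM − 235 min = 12:41 PM.
Event C ends at 12:41 PM − 75 min = 11:26 AM.
Event F starts at 11:26 AM − 147 min = 8:59 AM.

8:59 AM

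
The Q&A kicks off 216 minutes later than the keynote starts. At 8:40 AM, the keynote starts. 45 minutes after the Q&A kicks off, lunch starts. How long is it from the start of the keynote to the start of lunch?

The Q&A starts at 8:40 AM + 216 min = 12:16 PM.
Lunch starts at 12:16 PM + 45 min = 1:01 PM.
From 8:40 AM to 1:01 PM is 261 minutes.

261 minutes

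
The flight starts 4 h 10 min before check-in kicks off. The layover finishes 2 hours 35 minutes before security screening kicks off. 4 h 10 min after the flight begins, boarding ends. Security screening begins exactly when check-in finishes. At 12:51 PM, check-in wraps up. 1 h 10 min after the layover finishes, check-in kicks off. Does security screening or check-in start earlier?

check-in

Security screening starts at 12:51 PM.
The layover ends at 12:51 PM − 155 min = 10:16 AM.
Check-in starts at 10:16 AM + 70 min = 11:26 AM.
Security screening starts at 12:51 PM and check-in starts at 11:26 AM, so check-in is first.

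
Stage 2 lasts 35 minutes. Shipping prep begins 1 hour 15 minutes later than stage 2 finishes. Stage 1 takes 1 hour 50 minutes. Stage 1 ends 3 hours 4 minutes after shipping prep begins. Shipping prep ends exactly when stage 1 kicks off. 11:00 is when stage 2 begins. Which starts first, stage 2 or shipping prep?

Stage 2 ends at 11:00 + 35 min = 11:35.
Shipping prep starts at 11:35 + 75 min = 12:50.
Stage 2 starts at 11:00 and shipping prep starts at 12:50, so stage 2 is first.

stage 2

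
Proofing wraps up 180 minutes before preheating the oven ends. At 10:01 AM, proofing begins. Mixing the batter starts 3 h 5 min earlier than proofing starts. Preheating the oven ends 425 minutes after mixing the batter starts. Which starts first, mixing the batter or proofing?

Mixing the batter starts at 10:01 AM − 185 min = 6:56 AM.
Mixing the batter starts at 6:56 AM and proofing starts at 10:01 AM, so mixing the batter is first.

mixing the batter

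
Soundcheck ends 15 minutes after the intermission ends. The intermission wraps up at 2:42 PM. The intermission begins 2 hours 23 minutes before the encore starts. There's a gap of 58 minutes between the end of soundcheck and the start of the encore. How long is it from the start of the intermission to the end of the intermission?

Soundcheck ends at 2:42 PM + 15 min = 2:57 PM.
The encore starts at 2:57 PM + 58 min = 3:55 PM.
The intermission starts at 3:55 PM − 143 min = 1:32 PM.
From 1:32 PM to 2:42 PM is 1 hour 10 minutes.

1 hour 10 minutes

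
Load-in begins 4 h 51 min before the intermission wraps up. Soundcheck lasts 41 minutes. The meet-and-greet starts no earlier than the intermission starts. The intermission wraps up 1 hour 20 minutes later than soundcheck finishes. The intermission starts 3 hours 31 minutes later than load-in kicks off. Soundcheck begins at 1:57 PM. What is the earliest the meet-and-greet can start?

2:38 PM

Soundcheck ends at 1:57 PM + 41 min = 2:38 PM.
The intermission ends at 2:38 PM + 80 min = 3:58 PM.
Load-in starts at 3:58 PM − 291 min = 11:07 AM.
The intermission starts at 11:07 AM + 211 min = 2:38 PM.
The meet-and-greet is bounded by the intermission, so the earliest it can start is 2:38 PM.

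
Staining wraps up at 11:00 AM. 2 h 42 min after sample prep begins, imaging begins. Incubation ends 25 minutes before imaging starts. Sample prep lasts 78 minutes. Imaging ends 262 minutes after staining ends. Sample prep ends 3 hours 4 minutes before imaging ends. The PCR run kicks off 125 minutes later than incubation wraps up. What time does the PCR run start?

Imaging ends at 11:00 AM + 262 min = 3:22 PM.
Sample prep ends at 3:22 PM − 184 min = 12:18 PM.
Sample prep starts at 12:18 PM − 78 min = 11:00 AM.
Imaging starts at 11:00 AM + 162 min = 1:42 PM.
Incubation ends at 1:42 PM − 25 min = 1:17 PM.
The PCR run starts at 1:17 PM + 125 min = 3:22 PM.

3:22 PM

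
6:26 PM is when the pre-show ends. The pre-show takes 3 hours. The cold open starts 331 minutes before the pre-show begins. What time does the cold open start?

9:55 AM

The pre-show starts at 6:26 PM − 180 min = 3:26 PM.
The cold open starts at 3:26 PM − 331 min = 9:55 AM.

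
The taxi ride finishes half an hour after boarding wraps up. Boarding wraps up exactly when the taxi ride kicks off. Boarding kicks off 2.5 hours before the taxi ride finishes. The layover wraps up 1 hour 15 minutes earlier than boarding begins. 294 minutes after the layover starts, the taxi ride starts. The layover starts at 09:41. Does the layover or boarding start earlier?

The taxi ride starts at 09:41 + 294 min = 14:35.
So boarding ends at 14:35.
The taxi ride ends at 14:35 + 30 min = 15:05.
Boarding starts at 15:05 − 150 min = 12:35.
The layover starts at 09:41 and boarding starts at 12:35, so the layover is first.

the layover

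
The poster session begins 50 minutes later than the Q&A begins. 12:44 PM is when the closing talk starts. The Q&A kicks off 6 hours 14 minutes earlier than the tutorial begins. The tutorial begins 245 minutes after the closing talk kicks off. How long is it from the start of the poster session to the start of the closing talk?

The tutorial starts at 12:44 PM + 245 min = 4:49 PM.
The Q&A starts at 4:49 PM − 374 min = 10:35 AM.
The poster session starts at 10:35 AM + 50 min = 11:25 AM.
From 11:25 AM to 12:44 PM is 1 h 19 min.

1 h 19 min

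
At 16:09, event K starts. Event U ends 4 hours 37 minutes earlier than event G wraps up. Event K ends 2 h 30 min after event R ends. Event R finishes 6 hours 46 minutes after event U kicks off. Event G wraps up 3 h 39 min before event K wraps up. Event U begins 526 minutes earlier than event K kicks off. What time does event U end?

08:23

Event U starts at 16:09 − 526 min = 07:23.
Event R ends at 07:23 + 406 min = 14:09.
Event K ends at 14:09 + 150 min = 16:39.
Event G ends at 16:39 − 219 min = 13:00.
Event U ends at 13:00 − 277 min = 08:23.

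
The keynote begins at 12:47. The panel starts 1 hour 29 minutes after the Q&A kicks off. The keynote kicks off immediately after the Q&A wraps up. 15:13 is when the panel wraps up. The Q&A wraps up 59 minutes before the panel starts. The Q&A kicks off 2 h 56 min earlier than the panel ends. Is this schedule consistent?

The Q&A starts at 15:13 − 176 min = 12:17.
The panel starts at 12:17 + 89 min = 13:46.
The Q&A ends at 13:46 − 59 min = 12:47.
So the keynote starts at 12:47.
That matches the stated 12:47, so the schedule is consistent.

Yes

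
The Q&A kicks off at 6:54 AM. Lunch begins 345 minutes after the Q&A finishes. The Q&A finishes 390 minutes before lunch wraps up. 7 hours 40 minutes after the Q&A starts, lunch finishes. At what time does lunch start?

1:49 PM

Lunch ends at 6:54 AM + 460 min = 2:34 PM.
The Q&A ends at 2:34 PM − 390 min = 8:04 AM.
Lunch starts at 8:04 AM + 345 min = 1:49 PM.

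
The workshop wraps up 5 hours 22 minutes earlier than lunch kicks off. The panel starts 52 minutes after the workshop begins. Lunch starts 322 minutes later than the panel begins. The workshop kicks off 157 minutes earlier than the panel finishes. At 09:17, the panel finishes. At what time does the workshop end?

07:32

The workshop starts at 09:17 − 157 min = 06:40.
The panel starts at 06:40 + 52 min = 07:32.
Lunch starts at 07:32 + 322 min = 12:54.
The workshop ends at 12:54 − 322 min = 07:32.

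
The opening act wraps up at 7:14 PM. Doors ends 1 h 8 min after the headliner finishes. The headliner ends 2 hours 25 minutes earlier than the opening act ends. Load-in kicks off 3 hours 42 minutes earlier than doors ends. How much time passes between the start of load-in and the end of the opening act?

4 h 59 min

The headliner ends at 7:14 PM − 145 min = 4:49 PM.
Doors ends at 4:49 PM + 68 min = 5:57 PM.
Load-in starts at 5:57 PM − 222 min = 2:15 PM.
From 2:15 PM to 7:14 PM is 4 h 59 min.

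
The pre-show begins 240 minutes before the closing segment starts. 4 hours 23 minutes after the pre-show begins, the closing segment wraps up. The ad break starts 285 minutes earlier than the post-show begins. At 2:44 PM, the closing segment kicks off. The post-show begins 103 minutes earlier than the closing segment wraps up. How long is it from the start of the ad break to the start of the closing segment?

365 minutes

The pre-show starts at 2:44 PM − 240 min = 10:44 AM.
The closing segment ends at 10:44 AM + 263 min = 3:07 PM.
The post-show starts at 3:07 PM − 103 min = 1:24 PM.
The ad break starts at 1:24 PM − 285 min = 8:39 AM.
From 8:39 AM to 2:44 PM is 365 minutes.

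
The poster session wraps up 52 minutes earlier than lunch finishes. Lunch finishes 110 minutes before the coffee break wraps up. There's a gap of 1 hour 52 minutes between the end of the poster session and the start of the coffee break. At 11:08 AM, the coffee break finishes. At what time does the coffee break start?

10:18 AM

Lunch ends at 11:08 AM − 110 min = 9:18 AM.
The poster session ends at 9:18 AM − 52 min = 8:26 AM.
The coffee break starts at 8:26 AM + 112 min = 10:18 AM.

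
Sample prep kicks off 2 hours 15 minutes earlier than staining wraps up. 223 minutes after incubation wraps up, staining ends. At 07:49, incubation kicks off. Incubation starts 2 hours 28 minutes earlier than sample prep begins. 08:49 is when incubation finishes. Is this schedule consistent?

Staining ends at 08:49 + 223 min = 12:32.
Sample prep starts at 12:32 − 135 min = 10:17.
Incubation starts at 10:17 − 148 min = 07:49.
That matches the stated 07:49, so the schedule is consistent.

Yes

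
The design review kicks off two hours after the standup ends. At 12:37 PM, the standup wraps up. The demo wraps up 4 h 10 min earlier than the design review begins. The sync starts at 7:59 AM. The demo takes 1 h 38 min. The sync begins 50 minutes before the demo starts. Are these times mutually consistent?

The design review starts at 12:37 PM + 120 min = 2:37 PM.
The demo ends at 2:37 PM − 250 min = 10:27 AM.
The demo starts at 10:27 AM − 98 min = 8:49 AM.
The sync starts at 8:49 AM − 50 min = 7:59 AM.
That matches the stated 7:59 AM, so the schedule is consistent.

Yes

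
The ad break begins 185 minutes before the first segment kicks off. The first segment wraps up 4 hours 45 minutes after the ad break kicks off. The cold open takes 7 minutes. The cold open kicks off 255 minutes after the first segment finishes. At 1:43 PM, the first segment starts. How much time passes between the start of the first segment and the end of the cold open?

The ad break starts at 1:43 PM − 185 min = 10:38 AM.
The first segment ends at 10:38 AM + 285 min = 3:23 PM.
The cold open starts at 3:23 PM + 255 min = 7:38 PM.
The cold open ends at 7:38 PM + 7 min = 7:45 PM.
From 1:43 PM to 7:45 PM is 6 hours 2 minutes.

6 hours 2 minutes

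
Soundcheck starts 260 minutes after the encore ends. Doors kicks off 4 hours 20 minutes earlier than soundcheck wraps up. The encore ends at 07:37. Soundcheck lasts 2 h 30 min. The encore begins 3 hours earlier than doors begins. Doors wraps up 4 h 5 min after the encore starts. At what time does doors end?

11:12

Soundcheck starts at 07:37 + 260 min = 11:57.
Soundcheck ends at 11:57 + 150 min = 14:27.
Doors starts at 14:27 − 260 min = 10:07.
The encore starts at 10:07 − 180 min = 07:07.
Doors ends at 07:07 + 245 min = 11:12.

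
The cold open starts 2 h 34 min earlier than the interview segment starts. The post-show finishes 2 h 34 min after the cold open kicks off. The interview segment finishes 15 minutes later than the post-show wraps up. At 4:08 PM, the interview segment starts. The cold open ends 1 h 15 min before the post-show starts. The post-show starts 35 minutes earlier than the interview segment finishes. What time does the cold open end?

2:33 PM

The cold open starts at 4:08 PM − 154 min = 1:34 PM.
The post-show ends at 1:34 PM + 154 min = 4:08 PM.
The interview segment ends at 4:08 PM + 15 min = 4:23 PM.
The post-show starts at 4:23 PM − 35 min = 3:48 PM.
The cold open ends at 3:48 PM − 75 min = 2:33 PM.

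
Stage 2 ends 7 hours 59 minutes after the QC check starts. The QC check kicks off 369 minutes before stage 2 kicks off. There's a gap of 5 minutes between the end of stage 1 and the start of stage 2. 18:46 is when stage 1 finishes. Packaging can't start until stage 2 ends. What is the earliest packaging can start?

20:41

Stage 2 starts at 18:46 + 5 min = 18:51.
The QC check starts at 18:51 − 369 min = 12:42.
Stage 2 ends at 12:42 + 479 min = 20:41.
Packaging is bounded by stage 2, so the earliest it can start is 20:41.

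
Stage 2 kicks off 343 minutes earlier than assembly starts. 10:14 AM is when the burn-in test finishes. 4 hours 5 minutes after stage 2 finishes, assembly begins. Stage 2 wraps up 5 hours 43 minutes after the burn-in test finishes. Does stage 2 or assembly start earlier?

stage 2

Stage 2 ends at 10:14 AM + 343 min = 3:57 PM.
Assembly starts at 3:57 PM + 245 min = 8:02 PM.
Stage 2 starts at 8:02 PM − 343 min = 2:19 PM.
Stage 2 starts at 2:19 PM and assembly starts at 8:02 PM, so stage 2 is first.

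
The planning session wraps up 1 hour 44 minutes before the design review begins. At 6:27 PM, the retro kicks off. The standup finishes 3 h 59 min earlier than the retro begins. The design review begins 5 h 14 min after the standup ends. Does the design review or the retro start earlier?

The standup ends at 6:27 PM − 239 min = 2:28 PM.
The design review starts at 2:28 PM + 314 min = 7:42 PM.
The design review starts at 7:42 PM and the retro starts at 6:27 PM, so the retro is first.

the retro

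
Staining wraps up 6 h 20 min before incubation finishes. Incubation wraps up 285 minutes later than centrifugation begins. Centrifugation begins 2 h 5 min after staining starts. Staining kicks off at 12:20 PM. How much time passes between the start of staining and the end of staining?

Centrifugation starts at 12:20 PM + 125 min = 2:25 PM.
Incubation ends at 2:25 PM + 285 min = 7:10 PM.
Staining ends at 7:10 PM − 380 min = 12:50 PM.
From 12:20 PM to 12:50 PM is 30 minutes.

30 minutes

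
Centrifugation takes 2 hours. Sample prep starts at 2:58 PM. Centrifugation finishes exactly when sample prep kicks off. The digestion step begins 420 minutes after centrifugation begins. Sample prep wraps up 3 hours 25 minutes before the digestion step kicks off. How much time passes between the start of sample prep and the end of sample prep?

1 hour 35 minutes

Centrifugation ends at 2:58 PM.
Centrifugation starts at 2:58 PM − 120 min = 12:58 PM.
The digestion step starts at 12:58 PM + 420 min = 7:58 PM.
Sample prep ends at 7:58 PM − 205 min = 4:33 PM.
From 2:58 PM to 4:33 PM is 1 hour 35 minutes.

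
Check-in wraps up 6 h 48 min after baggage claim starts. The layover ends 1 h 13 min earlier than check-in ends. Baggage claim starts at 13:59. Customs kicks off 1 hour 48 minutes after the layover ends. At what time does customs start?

21:22

Check-in ends at 13:59 + 408 min = 20:47.
The layover ends at 20:47 − 73 min = 19:34.
Customs starts at 19:34 + 108 min = 21:22.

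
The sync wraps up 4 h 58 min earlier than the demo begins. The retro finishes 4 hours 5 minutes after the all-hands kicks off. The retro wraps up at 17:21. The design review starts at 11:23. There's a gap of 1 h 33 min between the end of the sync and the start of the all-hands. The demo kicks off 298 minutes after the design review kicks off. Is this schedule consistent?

The demo starts at 11:23 + 298 min = 16:21.
The sync ends at 16:21 − 298 min = 11:23.
The all-hands starts at 11:23 + 93 min = 12:56.
The retro ends at 12:56 + 245 min = 17:01.
But the retro is also said to end at 17:21 — a 20-minute conflict.

No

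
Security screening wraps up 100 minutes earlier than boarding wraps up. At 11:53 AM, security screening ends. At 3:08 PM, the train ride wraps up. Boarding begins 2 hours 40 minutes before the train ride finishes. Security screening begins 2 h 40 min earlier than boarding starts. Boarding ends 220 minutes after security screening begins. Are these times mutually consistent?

No

Boarding starts at 3:08 PM − 160 min = 12:28 PM.
Security screening starts at 12:28 PM − 160 min = 9:48 AM.
Boarding ends at 9:48 AM + 220 min = 1:28 PM.
Security screening ends at 1:28 PM − 100 min = 11:48 AM.
But security screening is also said to end at 11:53 AM — a 5-minute conflict.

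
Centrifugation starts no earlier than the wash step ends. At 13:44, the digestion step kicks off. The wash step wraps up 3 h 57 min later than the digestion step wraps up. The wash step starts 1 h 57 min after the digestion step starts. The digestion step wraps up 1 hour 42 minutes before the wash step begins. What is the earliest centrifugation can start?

The wash step starts at 13:44 + 117 min = 15:41.
The digestion step ends at 15:41 − 102 min = 13:59.
The wash step ends at 13:59 + 237 min = 17:56.
Centrifugation is bounded by the wash step, so the earliest it can start is 17:56.

17:56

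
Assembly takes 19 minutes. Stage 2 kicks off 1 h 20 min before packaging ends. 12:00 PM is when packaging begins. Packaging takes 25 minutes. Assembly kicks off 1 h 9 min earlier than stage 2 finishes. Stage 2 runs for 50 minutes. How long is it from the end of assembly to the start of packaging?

Packaging ends at 12:00 PM + 25 min = 12:25 PM.
Stage 2 starts at 12:25 PM − 80 min = 11:05 AM.
Stage 2 ends at 11:05 AM + 50 min = 11:55 AM.
Assembly starts at 11:55 AM − 69 min = 10:46 AM.
Assembly ends at 10:46 AM + 19 min = 11:05 AM.
From 11:05 AM to 12:00 PM is 55 minutes.

55 minutes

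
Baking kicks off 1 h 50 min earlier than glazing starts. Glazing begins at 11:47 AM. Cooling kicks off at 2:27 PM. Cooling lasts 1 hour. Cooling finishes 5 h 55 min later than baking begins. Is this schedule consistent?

No

Baking starts at 11:47 AM − 110 min = 9:57 AM.
Cooling ends at 9:57 AM + 355 min = 3:52 PM.
Cooling starts at 3:52 PM − 60 min = 2:52 PM.
But cooling is also said to start at 2:27 PM — a 25-minute conflict.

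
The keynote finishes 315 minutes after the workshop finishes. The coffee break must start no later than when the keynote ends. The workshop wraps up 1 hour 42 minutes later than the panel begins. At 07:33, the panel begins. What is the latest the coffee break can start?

The workshop ends at 07:33 + 102 min = 09:15.
The keynote ends at 09:15 + 315 min = 14:30.
The coffee break is bounded by the keynote, so the latest it can start is 14:30.

14:30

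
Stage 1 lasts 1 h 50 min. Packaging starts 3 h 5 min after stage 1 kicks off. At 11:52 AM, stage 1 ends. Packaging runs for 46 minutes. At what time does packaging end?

1:53 PM

Stage 1 starts at 11:52 AM − 110 min = 10:02 AM.
Packaging starts at 10:02 AM + 185 min = 1:07 PM.
Packaging ends at 1:07 PM + 46 min = 1:53 PM.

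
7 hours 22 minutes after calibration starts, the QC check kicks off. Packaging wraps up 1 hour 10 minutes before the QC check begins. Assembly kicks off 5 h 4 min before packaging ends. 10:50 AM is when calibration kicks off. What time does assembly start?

11:58 AM

The QC check starts at 10:50 AM + 442 min = 6:12 PM.
Packaging ends at 6:12 PM − 70 min = 5:02 PM.
Assembly starts at 5:02 PM − 304 min = 11:58 AM.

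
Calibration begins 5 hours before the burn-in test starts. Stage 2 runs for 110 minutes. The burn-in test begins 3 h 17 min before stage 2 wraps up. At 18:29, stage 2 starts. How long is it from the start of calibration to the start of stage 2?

6 h 27 min

Stage 2 ends at 18:29 + 110 min = 20:19.
The burn-in test starts at 20:19 − 197 min = 17:02.
Calibration starts at 17:02 − 300 min = 12:02.
From 12:02 to 18:29 is 6 h 27 min.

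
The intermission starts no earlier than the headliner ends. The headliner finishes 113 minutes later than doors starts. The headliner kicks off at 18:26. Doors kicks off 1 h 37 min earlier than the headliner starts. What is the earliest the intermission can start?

18:42

Doors starts at 18:26 − 97 min = 16:49.
The headliner ends at 16:49 + 113 min = 18:42.
The intermission is bounded by the headliner, so the earliest it can start is 18:42.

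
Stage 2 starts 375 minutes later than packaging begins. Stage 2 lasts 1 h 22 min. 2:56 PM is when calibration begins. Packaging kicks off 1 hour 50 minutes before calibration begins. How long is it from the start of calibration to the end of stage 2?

Packaging starts at 2:56 PM − 110 min = 1:06 PM.
Stage 2 starts at 1:06 PM + 375 min = 7:21 PM.
Stage 2 ends at 7:21 PM + 82 min = 8:43 PM.
From 2:56 PM to 8:43 PM is 347 minutes.

347 minutes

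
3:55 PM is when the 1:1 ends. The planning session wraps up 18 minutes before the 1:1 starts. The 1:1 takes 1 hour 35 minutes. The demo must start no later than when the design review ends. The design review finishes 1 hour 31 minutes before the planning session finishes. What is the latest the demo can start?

12:31 PM

The 1:1 starts at 3:55 PM − 95 min = 2:20 PM.
The planning session ends at 2:20 PM − 18 min = 2:02 PM.
The design review ends at 2:02 PM − 91 min = 12:31 PM.
The demo is bounded by the design review, so the latest it can start is 12:31 PM.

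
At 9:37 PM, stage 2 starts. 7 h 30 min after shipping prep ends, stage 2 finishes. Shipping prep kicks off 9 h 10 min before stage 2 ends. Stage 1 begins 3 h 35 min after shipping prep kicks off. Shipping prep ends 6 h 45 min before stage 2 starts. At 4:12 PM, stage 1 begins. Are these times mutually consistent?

Shipping prep ends at 9:37 PM − 405 min = 2:52 PM.
Stage 2 ends at 2:52 PM + 450 min = 10:22 PM.
Shipping prep starts at 10:22 PM − 550 min = 1:12 PM.
Stage 1 starts at 1:12 PM + 215 min = 4:47 PM.
But stage 1 is also said to start at 4:12 PM — a 35-minute conflict.

No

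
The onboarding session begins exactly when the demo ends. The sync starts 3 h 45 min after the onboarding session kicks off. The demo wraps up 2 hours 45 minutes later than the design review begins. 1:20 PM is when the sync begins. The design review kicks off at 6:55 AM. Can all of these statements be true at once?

The demo ends at 6:55 AM + 165 min = 9:40 AM.
So the onboarding session starts at 9:40 AM.
The sync starts at 9:40 AM + 225 min = 1:25 PM.
But the sync is also said to start at 1:20 PM — a 5-minute conflict.

No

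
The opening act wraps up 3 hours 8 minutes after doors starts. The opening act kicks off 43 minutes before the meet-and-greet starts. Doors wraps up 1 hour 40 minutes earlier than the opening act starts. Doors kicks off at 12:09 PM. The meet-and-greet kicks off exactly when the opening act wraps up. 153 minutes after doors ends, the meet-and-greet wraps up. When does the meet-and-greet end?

3:27 PM

The opening act ends at 12:09 PM + 188 min = 3:17 PM.
So the meet-and-greet starts at 3:17 PM.
The opening act starts at 3:17 PM − 43 min = 2:34 PM.
Doors ends at 2:34 PM − 100 min = 12:54 PM.
The meet-and-greet ends at 12:54 PM + 153 min = 3:27 PM.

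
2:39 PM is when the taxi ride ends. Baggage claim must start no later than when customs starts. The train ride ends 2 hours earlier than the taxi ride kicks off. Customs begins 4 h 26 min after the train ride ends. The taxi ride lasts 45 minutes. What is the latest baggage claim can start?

The taxi ride starts at 2:39 PM − 45 min = 1:54 PM.
The train ride ends at 1:54 PM − 120 min = 11:54 AM.
Customs starts at 11:54 AM + 266 min = 4:20 PM.
Baggage claim is bounded by customs, so the latest it can start is 4:20 PM.

4:20 PM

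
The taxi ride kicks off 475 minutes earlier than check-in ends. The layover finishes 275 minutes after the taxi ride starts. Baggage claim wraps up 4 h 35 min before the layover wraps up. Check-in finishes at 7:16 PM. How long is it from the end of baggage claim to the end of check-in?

The taxi ride starts at 7:16 PM − 475 min = 11:21 AM.
The layover ends at 11:21 AM + 275 min = 3:56 PM.
Baggage claim ends at 3:56 PM − 275 min = 11:21 AM.
From 11:21 AM to 7:16 PM is 7 hours 55 minutes.

7 hours 55 minutes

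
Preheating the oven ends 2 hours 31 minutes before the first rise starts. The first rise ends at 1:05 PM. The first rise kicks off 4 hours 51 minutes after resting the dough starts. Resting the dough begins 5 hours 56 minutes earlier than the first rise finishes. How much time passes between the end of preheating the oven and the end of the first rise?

3 h 36 min

Resting the dough starts at 1:05 PM − 356 min = 7:09 AM.
The first rise starts at 7:09 AM + 291 min = 12:00 PM.
Preheating the oven ends at 12:00 PM − 151 min = 9:29 AM.
From 9:29 AM to 1:05 PM is 3 h 36 min.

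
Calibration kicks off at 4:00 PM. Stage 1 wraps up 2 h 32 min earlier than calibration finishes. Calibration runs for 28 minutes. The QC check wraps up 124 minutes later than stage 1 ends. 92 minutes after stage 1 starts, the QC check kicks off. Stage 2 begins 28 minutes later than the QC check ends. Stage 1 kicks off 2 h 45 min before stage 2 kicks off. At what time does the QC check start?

3:15 PM

Calibration ends at 4:00 PM + 28 min = 4:28 PM.
Stage 1 ends at 4:28 PM − 152 min = 1:56 PM.
The QC check ends at 1:56 PM + 124 min = 4:00 PM.
Stage 2 starts at 4:00 PM + 28 min = 4:28 PM.
Stage 1 starts at 4:28 PM − 165 min = 1:43 PM.
The QC check starts at 1:43 PM + 92 min = 3:15 PM.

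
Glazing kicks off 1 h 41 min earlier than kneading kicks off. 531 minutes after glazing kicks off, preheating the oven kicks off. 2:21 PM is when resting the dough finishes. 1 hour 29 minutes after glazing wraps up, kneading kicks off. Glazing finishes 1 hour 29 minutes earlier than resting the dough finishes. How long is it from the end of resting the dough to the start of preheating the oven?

430 minutes

Glazing ends at 2:21 PM − 89 min = 12:52 PM.
Kneading starts at 12:52 PM + 89 min = 2:21 PM.
Glazing starts at 2:21 PM − 101 min = 12:40 PM.
Preheating the oven starts at 12:40 PM + 531 min = 9:31 PM.
From 2:21 PM to 9:31 PM is 430 minutes.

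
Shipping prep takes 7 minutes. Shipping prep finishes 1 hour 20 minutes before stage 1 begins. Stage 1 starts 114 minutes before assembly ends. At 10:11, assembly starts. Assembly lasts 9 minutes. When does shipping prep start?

Assembly ends at 10:11 + 9 min = 10:20.
Stage 1 starts at 10:20 − 114 min = 08:26.
Shipping prep ends at 08:26 − 80 min = 07:06.
Shipping prep starts at 07:06 − 7 min = 06:59.

06:59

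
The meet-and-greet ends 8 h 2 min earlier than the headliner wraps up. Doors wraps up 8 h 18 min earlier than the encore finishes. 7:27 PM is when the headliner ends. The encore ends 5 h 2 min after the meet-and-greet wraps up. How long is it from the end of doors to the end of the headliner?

The meet-and-greet ends at 7:27 PM − 482 min = 11:25 AM.
The encore ends at 11:25 AM + 302 min = 4:27 PM.
Doors ends at 4:27 PM − 498 min = 8:09 AM.
From 8:09 AM to 7:27 PM is 678 minutes.

678 minutes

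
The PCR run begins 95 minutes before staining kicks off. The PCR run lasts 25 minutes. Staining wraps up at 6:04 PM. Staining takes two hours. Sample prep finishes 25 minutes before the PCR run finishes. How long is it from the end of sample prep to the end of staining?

Staining starts at 6:04 PM − 120 min = 4:04 PM.
The PCR run starts at 4:04 PM − 95 min = 2:29 PM.
The PCR run ends at 2:29 PM + 25 min = 2:54 PM.
Sample prep ends at 2:54 PM − 25 min = 2:29 PM.
From 2:29 PM to 6:04 PM is 3 h 35 min.

3 h 35 min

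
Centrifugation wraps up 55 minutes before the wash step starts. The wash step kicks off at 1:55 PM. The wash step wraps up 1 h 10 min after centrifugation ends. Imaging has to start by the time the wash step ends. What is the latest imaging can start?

Centrifugation ends at 1:55 PM − 55 min = 1:00 PM.
The wash step ends at 1:00 PM + 70 min = 2:10 PM.
Imaging is bounded by the wash step, so the latest it can start is 2:10 PM.

2:10 PM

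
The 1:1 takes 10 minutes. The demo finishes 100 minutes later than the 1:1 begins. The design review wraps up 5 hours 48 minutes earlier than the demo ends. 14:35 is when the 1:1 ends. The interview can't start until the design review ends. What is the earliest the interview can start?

10:17

The 1:1 starts at 14:35 − 10 min = 14:25.
The demo ends at 14:25 + 100 min = 16:05.
The design review ends at 16:05 − 348 min = 10:17.
The interview is bounded by the design review, so the earliest it can start is 10:17.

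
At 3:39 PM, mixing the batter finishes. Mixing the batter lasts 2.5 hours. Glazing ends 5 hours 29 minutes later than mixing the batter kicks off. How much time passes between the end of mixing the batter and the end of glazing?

Mixing the batter starts at 3:39 PM − 150 min = 1:09 PM.
Glazing ends at 1:09 PM + 329 min = 6:38 PM.
From 3:39 PM to 6:38 PM is 2 h 59 min.

2 h 59 min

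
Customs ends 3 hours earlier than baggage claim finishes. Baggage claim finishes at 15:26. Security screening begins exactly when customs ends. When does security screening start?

12:26

Customs ends at 15:26 − 180 min = 12:26.
So security screening starts at 12:26.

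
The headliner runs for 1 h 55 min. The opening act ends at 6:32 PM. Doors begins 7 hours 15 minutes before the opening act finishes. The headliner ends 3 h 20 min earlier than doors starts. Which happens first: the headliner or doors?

Doors starts at 6:32 PM − 435 min = 11:17 AM.
The headliner ends at 11:17 AM − 200 min = 7:57 AM.
The headliner starts at 7:57 AM − 115 min = 6:02 AM.
The headliner starts at 6:02 AM and doors starts at 11:17 AM, so the headliner is first.

the headliner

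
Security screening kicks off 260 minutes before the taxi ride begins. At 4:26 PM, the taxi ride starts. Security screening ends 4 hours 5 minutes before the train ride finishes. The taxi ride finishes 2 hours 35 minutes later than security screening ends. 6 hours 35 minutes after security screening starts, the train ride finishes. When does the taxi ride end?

5:11 PM

Security screening starts at 4:26 PM − 260 min = 12:06 PM.
The train ride ends at 12:06 PM + 395 min = 6:41 PM.
Security screening ends at 6:41 PM − 245 min = 2:36 PM.
The taxi ride ends at 2:36 PM + 155 min = 5:11 PM.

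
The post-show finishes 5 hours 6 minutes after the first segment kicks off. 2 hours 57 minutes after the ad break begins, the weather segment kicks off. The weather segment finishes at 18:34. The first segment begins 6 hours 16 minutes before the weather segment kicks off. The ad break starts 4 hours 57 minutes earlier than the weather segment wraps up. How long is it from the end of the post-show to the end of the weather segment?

The ad break starts at 18:34 − 297 min = 13:37.
The weather segment starts at 13:37 + 177 min = 16:34.
The first segment starts at 16:34 − 376 min = 10:18.
The post-show ends at 10:18 + 306 min = 15:24.
From 15:24 to 18:34 is 190 minutes.

190 minutes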